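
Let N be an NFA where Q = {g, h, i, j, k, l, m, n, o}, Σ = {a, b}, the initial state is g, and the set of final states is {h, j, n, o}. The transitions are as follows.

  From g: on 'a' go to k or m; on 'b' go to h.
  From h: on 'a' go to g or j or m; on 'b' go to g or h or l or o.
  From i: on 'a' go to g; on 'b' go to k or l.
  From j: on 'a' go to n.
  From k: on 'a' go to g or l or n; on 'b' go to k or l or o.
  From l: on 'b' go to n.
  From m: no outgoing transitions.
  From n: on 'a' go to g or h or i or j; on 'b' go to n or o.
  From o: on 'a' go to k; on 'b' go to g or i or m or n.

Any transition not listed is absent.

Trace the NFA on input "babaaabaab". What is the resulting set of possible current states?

Start in {g}.
Read 'b': g→{h}; now {h}.
Read 'a': h→{g, j, m}; now {g, j, m}.
Read 'b': g→{h}, j→∅, m→∅; now {h}.
Read 'a': h→{g, j, m}; now {g, j, m}.
Read 'a': g→{k, m}, j→{n}, m→∅; now {k, m, n}.
Read 'a': k→{g, l, n}, m→∅, n→{g, h, i, j}; now {g, h, i, j, l, n}.
Read 'b': g→{h}, h→{g, h, l, o}, i→{k, l}, j→∅, l→{n}, n→{n, o}; now {g, h, k, l, n, o}.
Read 'a': g→{k, m}, h→{g, j, m}, k→{g, l, n}, l→∅, n→{g, h, i, j}, o→{k}; now {g, h, i, j, k, l, m, n}.
Read 'a': g→{k, m}, h→{g, j, m}, i→{g}, j→{n}, k→{g, l, n}, l→∅, m→∅, n→{g, h, i, j}; now {g, h, i, j, k, l, m, n}.
Read 'b': g→{h}, h→{g, h, l, o}, i→{k, l}, j→∅, k→{k, l, o}, l→{n}, m→∅, n→{n, o}; now {g, h, k, l, n, o}.

{g, h, k, l, n, o}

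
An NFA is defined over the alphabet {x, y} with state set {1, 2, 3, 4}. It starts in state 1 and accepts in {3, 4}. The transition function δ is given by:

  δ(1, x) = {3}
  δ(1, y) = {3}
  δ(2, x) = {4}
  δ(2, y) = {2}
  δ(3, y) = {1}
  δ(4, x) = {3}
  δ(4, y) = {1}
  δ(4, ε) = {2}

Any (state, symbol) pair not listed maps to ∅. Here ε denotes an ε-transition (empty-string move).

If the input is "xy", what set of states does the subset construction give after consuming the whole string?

Start in {1}.
Read 'x': {1} → {3}.
Read 'y': {3} → {1}.

{1}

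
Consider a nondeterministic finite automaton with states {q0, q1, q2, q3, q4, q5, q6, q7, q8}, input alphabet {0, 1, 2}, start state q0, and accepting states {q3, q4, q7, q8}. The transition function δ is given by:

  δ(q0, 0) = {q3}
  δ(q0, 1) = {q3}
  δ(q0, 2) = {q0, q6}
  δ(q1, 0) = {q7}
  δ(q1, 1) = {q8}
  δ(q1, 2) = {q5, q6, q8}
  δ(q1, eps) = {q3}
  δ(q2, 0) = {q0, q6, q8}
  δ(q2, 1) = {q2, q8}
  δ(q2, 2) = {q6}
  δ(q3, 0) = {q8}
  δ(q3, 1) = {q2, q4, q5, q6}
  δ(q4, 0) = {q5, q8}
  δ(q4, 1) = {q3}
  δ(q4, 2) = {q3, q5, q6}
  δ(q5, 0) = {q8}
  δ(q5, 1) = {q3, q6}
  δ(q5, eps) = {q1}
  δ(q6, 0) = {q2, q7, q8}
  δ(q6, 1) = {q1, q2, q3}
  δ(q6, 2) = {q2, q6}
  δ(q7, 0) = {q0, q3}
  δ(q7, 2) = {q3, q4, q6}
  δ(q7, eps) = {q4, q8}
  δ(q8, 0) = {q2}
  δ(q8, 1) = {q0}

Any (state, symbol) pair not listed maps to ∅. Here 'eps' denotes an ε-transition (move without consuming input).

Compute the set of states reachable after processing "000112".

{q0, q6}

Start in {q0}.
Read '0': q0→{q3}; now {q3}.
Read '0': q3→{q8}; now {q8}.
Read '0': q8→{q2}; now {q2}.
Read '1': q2→{q2, q8}; now {q2, q8}.
Read '1': q2→{q2, q8}, q8→{q0}; now {q0, q2, q8}.
Read '2': q0→{q0, q6}, q2→{q6}, q8→∅; now {q0, q6}.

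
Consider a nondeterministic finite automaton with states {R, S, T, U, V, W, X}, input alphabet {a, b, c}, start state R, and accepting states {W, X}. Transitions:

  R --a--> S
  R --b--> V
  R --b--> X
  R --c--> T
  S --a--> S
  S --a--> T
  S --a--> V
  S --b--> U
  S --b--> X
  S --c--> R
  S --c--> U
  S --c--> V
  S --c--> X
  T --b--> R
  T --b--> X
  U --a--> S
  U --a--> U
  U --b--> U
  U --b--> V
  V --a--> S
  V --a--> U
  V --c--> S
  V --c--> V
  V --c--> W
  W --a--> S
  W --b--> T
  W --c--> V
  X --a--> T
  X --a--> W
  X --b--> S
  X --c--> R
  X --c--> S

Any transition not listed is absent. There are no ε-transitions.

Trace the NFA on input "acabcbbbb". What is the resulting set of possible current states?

{S, U, V, X}

Start in {R}.
Read 'a': {R} → {S}.
Read 'c': {S} → {R, U, V, X}.
Read 'a': {R, U, V, X} → {S, T, U, W}.
Read 'b': {S, T, U, W} → {R, T, U, V, X}.
Read 'c': {R, T, U, V, X} → {R, S, T, V, W}.
Read 'b': {R, S, T, V, W} → {R, T, U, V, X}.
Read 'b': {R, T, U, V, X} → {R, S, U, V, X}.
Read 'b': {R, S, U, V, X} → {S, U, V, X}.
Read 'b': {S, U, V, X} → {S, U, V, X}.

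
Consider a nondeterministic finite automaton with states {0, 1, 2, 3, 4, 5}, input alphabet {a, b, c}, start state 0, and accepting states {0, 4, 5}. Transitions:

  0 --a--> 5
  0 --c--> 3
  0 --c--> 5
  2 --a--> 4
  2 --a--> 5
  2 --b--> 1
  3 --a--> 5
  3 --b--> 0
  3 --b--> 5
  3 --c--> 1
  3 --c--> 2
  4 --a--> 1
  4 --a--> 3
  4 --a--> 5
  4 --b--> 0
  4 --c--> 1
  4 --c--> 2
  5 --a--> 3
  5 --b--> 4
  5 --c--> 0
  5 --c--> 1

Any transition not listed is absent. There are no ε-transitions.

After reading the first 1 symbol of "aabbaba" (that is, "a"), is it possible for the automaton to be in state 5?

Yes

Start in {0}.
Read 'a': {0} → {5}.
State 5 is in {5}.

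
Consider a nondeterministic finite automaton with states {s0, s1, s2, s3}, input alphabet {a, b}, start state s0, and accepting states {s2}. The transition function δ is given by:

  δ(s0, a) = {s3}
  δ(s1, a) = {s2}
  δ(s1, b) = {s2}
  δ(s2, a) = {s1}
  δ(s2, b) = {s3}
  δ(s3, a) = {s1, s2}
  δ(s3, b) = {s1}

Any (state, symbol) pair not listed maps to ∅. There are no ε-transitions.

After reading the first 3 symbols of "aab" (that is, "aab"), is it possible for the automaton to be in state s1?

Start in {s0}.
Read 'a': s0→{s3}; now {s3}.
Read 'a': s3→{s1, s2}; now {s1, s2}.
Read 'b': s1→{s2}, s2→{s3}; now {s2, s3}.
State s1 is not in {s2, s3}.

No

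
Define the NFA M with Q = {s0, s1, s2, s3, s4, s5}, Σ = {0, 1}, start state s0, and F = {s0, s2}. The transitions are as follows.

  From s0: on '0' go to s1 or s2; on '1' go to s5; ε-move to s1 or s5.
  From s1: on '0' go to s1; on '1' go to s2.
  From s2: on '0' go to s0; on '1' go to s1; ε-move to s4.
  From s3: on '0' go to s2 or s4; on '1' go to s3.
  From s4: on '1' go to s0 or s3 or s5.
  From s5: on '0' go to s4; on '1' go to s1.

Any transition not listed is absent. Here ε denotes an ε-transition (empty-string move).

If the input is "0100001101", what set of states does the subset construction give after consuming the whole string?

{s0, s1, s2, s3, s4, s5}

Start: ε-closure({s0}) = {s0, s1, s5}.
Read '0': {s0, s1, s5} → {s1, s2, s4}.
Read '1': {s1, s2, s4} → {s0, s1, s2, s3, s4, s5}.
Read '0': {s0, s1, s2, s3, s4, s5} → {s0, s1, s2, s4, s5}.
Read '0': {s0, s1, s2, s4, s5} → {s0, s1, s2, s4, s5}.
Read '0': {s0, s1, s2, s4, s5} → {s0, s1, s2, s4, s5}.
Read '0': {s0, s1, s2, s4, s5} → {s0, s1, s2, s4, s5}.
Read '1': {s0, s1, s2, s4, s5} → {s0, s1, s2, s3, s4, s5}.
Read '1': {s0, s1, s2, s3, s4, s5} → {s0, s1, s2, s3, s4, s5}.
Read '0': {s0, s1, s2, s3, s4, s5} → {s0, s1, s2, s4, s5}.
Read '1': {s0, s1, s2, s4, s5} → {s0, s1, s2, s3, s4, s5}.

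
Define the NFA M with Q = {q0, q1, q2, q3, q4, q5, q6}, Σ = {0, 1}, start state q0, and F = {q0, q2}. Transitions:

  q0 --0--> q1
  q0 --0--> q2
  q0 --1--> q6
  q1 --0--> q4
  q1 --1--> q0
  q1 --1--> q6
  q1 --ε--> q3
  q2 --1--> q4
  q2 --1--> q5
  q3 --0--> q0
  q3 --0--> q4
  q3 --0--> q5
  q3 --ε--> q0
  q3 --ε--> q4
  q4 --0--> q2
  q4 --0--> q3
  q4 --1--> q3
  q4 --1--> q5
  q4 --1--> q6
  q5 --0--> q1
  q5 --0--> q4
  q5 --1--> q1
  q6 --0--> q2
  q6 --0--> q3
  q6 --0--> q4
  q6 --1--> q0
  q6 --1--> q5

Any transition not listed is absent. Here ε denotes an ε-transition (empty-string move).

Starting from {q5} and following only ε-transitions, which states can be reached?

{q5}

Begin with {q5}.
No ε-moves leave this set, so the closure equals the set itself.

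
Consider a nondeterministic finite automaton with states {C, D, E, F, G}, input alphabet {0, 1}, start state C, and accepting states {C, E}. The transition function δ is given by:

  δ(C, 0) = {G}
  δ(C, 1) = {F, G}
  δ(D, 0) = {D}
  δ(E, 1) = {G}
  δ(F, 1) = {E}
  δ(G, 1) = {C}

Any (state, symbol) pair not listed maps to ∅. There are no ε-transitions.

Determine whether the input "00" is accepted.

No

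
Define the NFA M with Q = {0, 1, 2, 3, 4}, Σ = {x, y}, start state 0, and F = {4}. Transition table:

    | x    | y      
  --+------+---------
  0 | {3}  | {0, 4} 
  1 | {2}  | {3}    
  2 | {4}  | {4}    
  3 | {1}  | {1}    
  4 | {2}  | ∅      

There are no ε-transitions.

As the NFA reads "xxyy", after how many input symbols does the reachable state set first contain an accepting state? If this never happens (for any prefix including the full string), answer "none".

none

Start in {0}.
Read 'x': {0} → {3}.
Read 'x': {3} → {1}.
Read 'y': {1} → {3}.
Read 'y': {3} → {1}.
No reachable set along the way intersects F.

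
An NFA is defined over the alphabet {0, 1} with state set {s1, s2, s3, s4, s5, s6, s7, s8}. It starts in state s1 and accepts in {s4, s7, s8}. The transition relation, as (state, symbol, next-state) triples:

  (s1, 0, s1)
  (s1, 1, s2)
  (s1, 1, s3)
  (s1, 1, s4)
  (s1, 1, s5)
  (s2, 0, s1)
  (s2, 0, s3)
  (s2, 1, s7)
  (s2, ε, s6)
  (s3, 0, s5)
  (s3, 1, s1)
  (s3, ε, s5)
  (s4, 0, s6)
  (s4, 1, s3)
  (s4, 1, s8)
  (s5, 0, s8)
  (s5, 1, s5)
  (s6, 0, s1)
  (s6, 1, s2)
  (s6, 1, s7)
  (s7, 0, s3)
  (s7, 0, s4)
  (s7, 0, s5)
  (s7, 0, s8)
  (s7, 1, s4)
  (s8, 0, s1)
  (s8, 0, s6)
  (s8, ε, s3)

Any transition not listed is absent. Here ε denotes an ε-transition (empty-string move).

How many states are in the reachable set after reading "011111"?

8

Start in {s1}.
Read '0': s1→{s1}; now {s1}.
Read '1': s1→{s2, s3, s4, s5}; union {s2, s3, s4, s5}; ε-closure = {s2, s3, s4, s5, s6}.
Read '1': s2→{s7}, s3→{s1}, s4→{s3, s8}, s5→{s5}, s6→{s2, s7}; union {s1, s2, s3, s5, s7, s8}; ε-closure = {s1, s2, s3, s5, s6, s7, s8}.
Read '1': s1→{s2, s3, s4, s5}, s2→{s7}, s3→{s1}, s5→{s5}, s6→{s2, s7}, s7→{s4}, s8→∅; union {s1, s2, s3, s4, s5, s7}; ε-closure = {s1, s2, s3, s4, s5, s6, s7}.
Read '1': s1→{s2, s3, s4, s5}, s2→{s7}, s3→{s1}, s4→{s3, s8}, s5→{s5}, s6→{s2, s7}, s7→{s4}; union {s1, s2, s3, s4, s5, s7, s8}; ε-closure = {s1, s2, s3, s4, s5, s6, s7, s8}.
Read '1': s1→{s2, s3, s4, s5}, s2→{s7}, s3→{s1}, s4→{s3, s8}, s5→{s5}, s6→{s2, s7}, s7→{s4}, s8→∅; union {s1, s2, s3, s4, s5, s7, s8}; ε-closure = {s1, s2, s3, s4, s5, s6, s7, s8}.
That set has 8 states.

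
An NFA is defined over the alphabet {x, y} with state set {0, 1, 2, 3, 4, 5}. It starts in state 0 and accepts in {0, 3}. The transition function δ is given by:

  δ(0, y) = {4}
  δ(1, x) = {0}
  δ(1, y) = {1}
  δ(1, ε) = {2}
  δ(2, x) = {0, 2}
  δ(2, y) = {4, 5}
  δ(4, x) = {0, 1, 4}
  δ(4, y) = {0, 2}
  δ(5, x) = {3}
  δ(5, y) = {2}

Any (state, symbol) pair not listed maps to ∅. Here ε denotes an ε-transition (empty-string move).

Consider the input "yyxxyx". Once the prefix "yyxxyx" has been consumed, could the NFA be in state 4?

Yes

Start in {0}.
Read 'y': 0→{4}; now {4}.
Read 'y': 4→{0, 2}; now {0, 2}.
Read 'x': 0→∅, 2→{0, 2}; now {0, 2}.
Read 'x': 0→∅, 2→{0, 2}; now {0, 2}.
Read 'y': 0→{4}, 2→{4, 5}; now {4, 5}.
Read 'x': 4→{0, 1, 4}, 5→{3}; union {0, 1, 3, 4}; ε-closure = {0, 1, 2, 3, 4}.
State 4 is in {0, 1, 2, 3, 4}.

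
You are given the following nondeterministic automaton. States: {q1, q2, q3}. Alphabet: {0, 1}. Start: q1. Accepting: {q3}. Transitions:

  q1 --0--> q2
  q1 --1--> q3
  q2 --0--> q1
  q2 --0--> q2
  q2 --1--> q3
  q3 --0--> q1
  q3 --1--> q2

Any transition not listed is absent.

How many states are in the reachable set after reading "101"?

Start in {q1}.
Read '1': q1→{q3}; now {q3}.
Read '0': q3→{q1}; now {q1}.
Read '1': q1→{q3}; now {q3}.
That set has 1 state.

1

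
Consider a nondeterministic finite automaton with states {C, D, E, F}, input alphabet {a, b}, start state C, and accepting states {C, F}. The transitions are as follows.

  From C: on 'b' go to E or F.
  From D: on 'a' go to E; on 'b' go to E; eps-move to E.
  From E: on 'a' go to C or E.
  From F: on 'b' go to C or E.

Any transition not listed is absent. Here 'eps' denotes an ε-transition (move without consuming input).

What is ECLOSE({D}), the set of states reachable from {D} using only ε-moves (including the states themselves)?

{D, E}

Begin with {D}.
ε-move D → E; add E.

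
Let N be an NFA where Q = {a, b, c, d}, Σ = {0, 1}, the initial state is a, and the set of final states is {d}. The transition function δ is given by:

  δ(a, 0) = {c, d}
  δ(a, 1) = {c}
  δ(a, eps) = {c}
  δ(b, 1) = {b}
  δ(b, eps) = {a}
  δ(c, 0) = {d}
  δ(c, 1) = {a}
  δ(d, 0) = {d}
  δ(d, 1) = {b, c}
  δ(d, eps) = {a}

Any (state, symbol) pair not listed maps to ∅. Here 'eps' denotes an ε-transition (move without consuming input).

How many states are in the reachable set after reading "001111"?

Start: ε-closure({a}) = {a, c}.
Read '0': {a, c} → {a, c, d}.
Read '0': {a, c, d} → {a, c, d}.
Read '1': {a, c, d} → {a, b, c}.
Read '1': {a, b, c} → {a, b, c}.
Read '1': {a, b, c} → {a, b, c}.
Read '1': {a, b, c} → {a, b, c}.
That set has 3 states.

3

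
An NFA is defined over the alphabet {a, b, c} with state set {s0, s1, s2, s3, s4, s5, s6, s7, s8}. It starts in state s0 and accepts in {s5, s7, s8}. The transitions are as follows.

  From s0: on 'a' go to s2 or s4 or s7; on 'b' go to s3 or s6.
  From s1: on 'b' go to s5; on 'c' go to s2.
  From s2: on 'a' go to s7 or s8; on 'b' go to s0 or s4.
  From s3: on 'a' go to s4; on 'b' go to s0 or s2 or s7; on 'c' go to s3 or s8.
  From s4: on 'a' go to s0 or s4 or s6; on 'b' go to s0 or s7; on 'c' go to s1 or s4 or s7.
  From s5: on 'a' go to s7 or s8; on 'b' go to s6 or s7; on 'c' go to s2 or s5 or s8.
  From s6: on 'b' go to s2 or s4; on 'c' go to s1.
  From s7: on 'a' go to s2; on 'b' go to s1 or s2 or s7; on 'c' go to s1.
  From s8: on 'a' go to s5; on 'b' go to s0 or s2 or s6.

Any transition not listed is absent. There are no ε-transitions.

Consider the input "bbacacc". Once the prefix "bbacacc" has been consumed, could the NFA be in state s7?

Start in {s0}.
Read 'b': {s0} → {s3, s6}.
Read 'b': {s3, s6} → {s0, s2, s4, s7}.
Read 'a': {s0, s2, s4, s7} → {s0, s2, s4, s6, s7, s8}.
Read 'c': {s0, s2, s4, s6, s7, s8} → {s1, s4, s7}.
Read 'a': {s1, s4, s7} → {s0, s2, s4, s6}.
Read 'c': {s0, s2, s4, s6} → {s1, s4, s7}.
Read 'c': {s1, s4, s7} → {s1, s2, s4, s7}.
State s7 is in {s1, s2, s4, s7}.

Yes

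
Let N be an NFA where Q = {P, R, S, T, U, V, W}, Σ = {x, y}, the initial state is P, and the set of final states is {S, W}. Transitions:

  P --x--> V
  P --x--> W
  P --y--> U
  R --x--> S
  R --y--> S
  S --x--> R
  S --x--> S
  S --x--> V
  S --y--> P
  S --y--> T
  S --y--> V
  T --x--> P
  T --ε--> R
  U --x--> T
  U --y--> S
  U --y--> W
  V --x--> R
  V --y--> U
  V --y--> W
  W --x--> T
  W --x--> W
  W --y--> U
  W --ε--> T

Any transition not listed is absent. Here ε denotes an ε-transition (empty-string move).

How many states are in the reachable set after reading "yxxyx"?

6

Start in {P}.
Read 'y': P→{U}; now {U}.
Read 'x': U→{T}; union {T}; ε-closure = {R, T}.
Read 'x': R→{S}, T→{P}; now {P, S}.
Read 'y': P→{U}, S→{P, T, V}; union {P, T, U, V}; ε-closure = {P, R, T, U, V}.
Read 'x': P→{V, W}, R→{S}, T→{P}, U→{T}, V→{R}; now {P, R, S, T, V, W}.
That set has 6 states.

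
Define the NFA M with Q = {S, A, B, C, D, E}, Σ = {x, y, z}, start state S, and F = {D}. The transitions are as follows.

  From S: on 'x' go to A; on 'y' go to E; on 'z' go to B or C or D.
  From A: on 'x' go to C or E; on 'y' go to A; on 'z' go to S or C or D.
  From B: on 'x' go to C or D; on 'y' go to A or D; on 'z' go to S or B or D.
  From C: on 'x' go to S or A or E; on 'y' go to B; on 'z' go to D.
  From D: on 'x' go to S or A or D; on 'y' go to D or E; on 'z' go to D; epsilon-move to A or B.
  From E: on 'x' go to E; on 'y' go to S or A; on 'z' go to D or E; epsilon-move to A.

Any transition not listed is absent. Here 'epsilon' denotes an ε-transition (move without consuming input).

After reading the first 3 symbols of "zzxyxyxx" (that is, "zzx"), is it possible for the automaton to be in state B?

Yes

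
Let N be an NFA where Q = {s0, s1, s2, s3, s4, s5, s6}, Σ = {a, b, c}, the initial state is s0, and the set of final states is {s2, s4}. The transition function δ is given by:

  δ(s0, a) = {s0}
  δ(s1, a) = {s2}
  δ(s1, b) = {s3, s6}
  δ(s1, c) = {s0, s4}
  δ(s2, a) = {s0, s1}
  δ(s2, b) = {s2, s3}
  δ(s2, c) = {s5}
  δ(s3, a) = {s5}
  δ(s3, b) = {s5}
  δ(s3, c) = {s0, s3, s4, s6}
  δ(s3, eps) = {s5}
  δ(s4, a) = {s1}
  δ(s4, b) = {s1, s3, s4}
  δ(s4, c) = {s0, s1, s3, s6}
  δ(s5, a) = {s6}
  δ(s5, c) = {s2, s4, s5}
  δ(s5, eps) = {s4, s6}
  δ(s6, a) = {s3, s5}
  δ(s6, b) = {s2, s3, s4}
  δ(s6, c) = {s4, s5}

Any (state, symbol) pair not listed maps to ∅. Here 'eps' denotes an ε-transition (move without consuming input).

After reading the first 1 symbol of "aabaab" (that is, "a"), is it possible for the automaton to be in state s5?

No

Start in {s0}.
Read 'a': s0→{s0}; now {s0}.
State s5 is not in {s0}.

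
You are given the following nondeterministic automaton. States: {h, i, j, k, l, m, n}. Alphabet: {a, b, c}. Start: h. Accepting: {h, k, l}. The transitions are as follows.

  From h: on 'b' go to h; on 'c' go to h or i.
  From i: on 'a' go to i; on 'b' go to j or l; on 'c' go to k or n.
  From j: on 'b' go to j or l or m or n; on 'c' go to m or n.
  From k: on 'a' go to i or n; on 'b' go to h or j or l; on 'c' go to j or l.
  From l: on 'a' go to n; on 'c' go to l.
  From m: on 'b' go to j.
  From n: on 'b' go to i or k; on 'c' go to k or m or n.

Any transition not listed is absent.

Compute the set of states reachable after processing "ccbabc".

{j, k, l, m, n}

Start in {h}.
Read 'c': {h} → {h, i}.
Read 'c': {h, i} → {h, i, k, n}.
Read 'b': {h, i, k, n} → {h, i, j, k, l}.
Read 'a': {h, i, j, k, l} → {i, n}.
Read 'b': {i, n} → {i, j, k, l}.
Read 'c': {i, j, k, l} → {j, k, l, m, n}.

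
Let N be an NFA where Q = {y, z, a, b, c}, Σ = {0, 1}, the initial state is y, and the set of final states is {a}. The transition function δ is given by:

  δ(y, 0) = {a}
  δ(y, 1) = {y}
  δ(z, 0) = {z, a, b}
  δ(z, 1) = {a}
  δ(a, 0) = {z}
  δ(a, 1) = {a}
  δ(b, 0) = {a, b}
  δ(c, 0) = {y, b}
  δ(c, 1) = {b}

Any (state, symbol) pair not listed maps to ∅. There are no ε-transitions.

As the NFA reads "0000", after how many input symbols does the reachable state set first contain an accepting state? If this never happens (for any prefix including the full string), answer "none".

1

Start in {y}.
Read '0': {y} → {a}.
None of the earlier sets intersect F, but {a} does.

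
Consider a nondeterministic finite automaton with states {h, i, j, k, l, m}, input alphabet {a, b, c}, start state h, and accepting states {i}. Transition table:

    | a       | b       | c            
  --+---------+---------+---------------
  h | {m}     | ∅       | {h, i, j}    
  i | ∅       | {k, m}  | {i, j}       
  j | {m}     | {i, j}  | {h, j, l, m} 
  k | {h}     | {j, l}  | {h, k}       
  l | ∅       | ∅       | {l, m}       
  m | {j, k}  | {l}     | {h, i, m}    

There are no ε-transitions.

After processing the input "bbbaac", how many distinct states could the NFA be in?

0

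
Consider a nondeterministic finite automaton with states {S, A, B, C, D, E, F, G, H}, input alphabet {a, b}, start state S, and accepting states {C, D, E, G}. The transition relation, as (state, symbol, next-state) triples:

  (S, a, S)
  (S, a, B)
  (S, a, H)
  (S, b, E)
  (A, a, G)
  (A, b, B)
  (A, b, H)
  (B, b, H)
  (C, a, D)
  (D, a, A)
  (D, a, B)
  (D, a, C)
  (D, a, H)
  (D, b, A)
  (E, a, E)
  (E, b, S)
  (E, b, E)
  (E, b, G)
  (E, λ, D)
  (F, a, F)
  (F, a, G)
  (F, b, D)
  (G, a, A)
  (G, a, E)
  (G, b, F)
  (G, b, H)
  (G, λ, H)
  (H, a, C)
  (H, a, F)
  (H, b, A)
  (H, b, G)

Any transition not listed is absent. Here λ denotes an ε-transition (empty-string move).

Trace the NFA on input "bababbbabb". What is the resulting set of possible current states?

Start in {S}.
Read 'b': S→{E}; union {E}; ε-closure = {D, E}.
Read 'a': D→{A, B, C, H}, E→{E}; union {A, B, C, E, H}; ε-closure = {A, B, C, D, E, H}.
Read 'b': A→{B, H}, B→{H}, C→∅, D→{A}, E→{S, E, G}, H→{A, G}; union {S, A, B, E, G, H}; ε-closure = {S, A, B, D, E, G, H}.
Read 'a': S→{S, B, H}, A→{G}, B→∅, D→{A, B, C, H}, E→{E}, G→{A, E}, H→{C, F}; union {S, A, B, C, E, F, G, H}; ε-closure = {S, A, B, C, D, E, F, G, H}.
Read 'b': S→{E}, A→{B, H}, B→{H}, C→∅, D→{A}, E→{S, E, G}, F→{D}, G→{F, H}, H→{A, G}; now {S, A, B, D, E, F, G, H}.
Read 'b': S→{E}, A→{B, H}, B→{H}, D→{A}, E→{S, E, G}, F→{D}, G→{F, H}, H→{A, G}; now {S, A, B, D, E, F, G, H}.
Read 'b': S→{E}, A→{B, H}, B→{H}, D→{A}, E→{S, E, G}, F→{D}, G→{F, H}, H→{A, G}; now {S, A, B, D, E, F, G, H}.
Read 'a': S→{S, B, H}, A→{G}, B→∅, D→{A, B, C, H}, E→{E}, F→{F, G}, G→{A, E}, H→{C, F}; union {S, A, B, C, E, F, G, H}; ε-closure = {S, A, B, C, D, E, F, G, H}.
Read 'b': S→{E}, A→{B, H}, B→{H}, C→∅, D→{A}, E→{S, E, G}, F→{D}, G→{F, H}, H→{A, G}; now {S, A, B, D, E, F, G, H}.
Read 'b': S→{E}, A→{B, H}, B→{H}, D→{A}, E→{S, E, G}, F→{D}, G→{F, H}, H→{A, G}; now {S, A, B, D, E, F, G, H}.

{S, A, B, D, E, F, G, H}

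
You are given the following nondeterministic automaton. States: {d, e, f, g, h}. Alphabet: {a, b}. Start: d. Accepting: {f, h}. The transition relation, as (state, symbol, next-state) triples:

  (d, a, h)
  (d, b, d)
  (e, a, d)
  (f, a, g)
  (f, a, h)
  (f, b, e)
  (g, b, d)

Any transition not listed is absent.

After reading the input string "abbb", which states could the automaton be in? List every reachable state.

Start in {d}.
Read 'a': d→{h}; now {h}.
Read 'b': h→∅; now ∅.
The set is empty and remains empty for the remaining 2 symbols.

∅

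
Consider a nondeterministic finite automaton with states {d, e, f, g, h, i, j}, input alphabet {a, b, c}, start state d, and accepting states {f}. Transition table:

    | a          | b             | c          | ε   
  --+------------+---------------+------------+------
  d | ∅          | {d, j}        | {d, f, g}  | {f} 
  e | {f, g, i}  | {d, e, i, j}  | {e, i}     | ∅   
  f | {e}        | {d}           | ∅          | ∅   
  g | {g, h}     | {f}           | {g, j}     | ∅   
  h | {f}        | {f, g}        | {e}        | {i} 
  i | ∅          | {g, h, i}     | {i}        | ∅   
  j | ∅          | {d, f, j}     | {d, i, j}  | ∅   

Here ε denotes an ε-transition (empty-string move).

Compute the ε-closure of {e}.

{e}

Begin with {e}.
No ε-moves leave this set, so the closure equals the set itself.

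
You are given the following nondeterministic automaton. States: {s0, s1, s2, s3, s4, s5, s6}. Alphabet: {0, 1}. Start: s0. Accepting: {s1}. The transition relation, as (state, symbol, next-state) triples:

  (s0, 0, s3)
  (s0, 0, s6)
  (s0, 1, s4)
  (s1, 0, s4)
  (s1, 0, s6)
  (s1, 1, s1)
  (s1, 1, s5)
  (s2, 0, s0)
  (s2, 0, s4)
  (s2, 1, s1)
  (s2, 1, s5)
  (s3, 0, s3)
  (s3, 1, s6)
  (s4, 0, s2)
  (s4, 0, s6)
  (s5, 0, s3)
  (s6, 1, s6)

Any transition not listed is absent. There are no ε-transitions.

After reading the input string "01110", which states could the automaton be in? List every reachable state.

Start in {s0}.
Read '0': s0→{s3, s6}; now {s3, s6}.
Read '1': s3→{s6}, s6→{s6}; now {s6}.
Read '1': s6→{s6}; now {s6}.
Read '1': s6→{s6}; now {s6}.
Read '0': s6→∅; now ∅.

∅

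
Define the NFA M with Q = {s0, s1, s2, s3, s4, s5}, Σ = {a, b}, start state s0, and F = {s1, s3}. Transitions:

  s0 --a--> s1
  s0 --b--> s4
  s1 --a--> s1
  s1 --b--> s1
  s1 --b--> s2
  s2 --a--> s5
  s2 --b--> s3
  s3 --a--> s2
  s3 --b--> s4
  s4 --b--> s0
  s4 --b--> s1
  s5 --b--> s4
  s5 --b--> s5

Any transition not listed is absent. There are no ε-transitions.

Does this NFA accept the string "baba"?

Start in {s0}.
Read 'b': {s0} → {s4}.
Read 'a': {s4} → ∅.
The set is empty and remains empty for the remaining 2 symbols.
The final set ∅ contains no accepting state.

No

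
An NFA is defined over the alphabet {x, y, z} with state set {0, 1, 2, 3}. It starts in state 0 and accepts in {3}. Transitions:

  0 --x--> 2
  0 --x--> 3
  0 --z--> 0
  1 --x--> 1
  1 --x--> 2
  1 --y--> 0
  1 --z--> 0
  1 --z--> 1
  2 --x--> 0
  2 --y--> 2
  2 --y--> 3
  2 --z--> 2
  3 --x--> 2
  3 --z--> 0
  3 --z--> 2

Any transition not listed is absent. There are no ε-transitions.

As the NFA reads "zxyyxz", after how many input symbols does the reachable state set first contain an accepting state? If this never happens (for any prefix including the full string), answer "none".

2

Start in {0}.
Read 'z': 0→{0}; now {0}.
Read 'x': 0→{2, 3}; now {2, 3}.
None of the earlier sets intersect F, but {2, 3} does.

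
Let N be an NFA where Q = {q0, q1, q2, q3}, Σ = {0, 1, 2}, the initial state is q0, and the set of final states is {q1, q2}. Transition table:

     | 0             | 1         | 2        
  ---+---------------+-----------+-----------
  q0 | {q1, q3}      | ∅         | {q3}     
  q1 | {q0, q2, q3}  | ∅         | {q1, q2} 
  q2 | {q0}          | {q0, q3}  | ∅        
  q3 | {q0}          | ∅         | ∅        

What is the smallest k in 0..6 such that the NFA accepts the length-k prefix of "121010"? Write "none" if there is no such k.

Start in {q0}.
Read '1': q0→∅; now ∅.
The set is empty and remains empty for the remaining 5 symbols.
No reachable set along the way intersects F.

none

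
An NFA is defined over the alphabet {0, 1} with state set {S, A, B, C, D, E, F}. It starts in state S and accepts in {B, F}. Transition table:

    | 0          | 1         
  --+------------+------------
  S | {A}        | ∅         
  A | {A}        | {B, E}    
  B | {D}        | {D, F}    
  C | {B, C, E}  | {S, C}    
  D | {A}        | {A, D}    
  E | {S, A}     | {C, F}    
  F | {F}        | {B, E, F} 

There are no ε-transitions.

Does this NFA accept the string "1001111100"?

No

Start in {S}.
Read '1': {S} → ∅.
The set is empty and remains empty for the remaining 9 symbols.
The final set ∅ contains no accepting state.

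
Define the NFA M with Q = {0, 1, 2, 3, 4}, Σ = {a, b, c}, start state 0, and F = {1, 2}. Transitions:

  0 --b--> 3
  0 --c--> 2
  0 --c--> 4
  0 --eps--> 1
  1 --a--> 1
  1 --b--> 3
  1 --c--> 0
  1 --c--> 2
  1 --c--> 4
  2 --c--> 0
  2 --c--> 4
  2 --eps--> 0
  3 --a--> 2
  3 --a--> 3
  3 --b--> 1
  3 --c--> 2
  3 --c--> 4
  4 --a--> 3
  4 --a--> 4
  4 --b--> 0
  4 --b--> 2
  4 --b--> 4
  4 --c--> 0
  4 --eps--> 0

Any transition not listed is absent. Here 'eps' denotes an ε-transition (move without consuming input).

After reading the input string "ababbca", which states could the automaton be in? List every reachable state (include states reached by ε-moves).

{0, 1, 3, 4}

Start: ε-closure({0}) = {0, 1}.
Read 'a': 0→∅, 1→{1}; now {1}.
Read 'b': 1→{3}; now {3}.
Read 'a': 3→{2, 3}; union {2, 3}; ε-closure = {0, 1, 2, 3}.
Read 'b': 0→{3}, 1→{3}, 2→∅, 3→{1}; now {1, 3}.
Read 'b': 1→{3}, 3→{1}; now {1, 3}.
Read 'c': 1→{0, 2, 4}, 3→{2, 4}; union {0, 2, 4}; ε-closure = {0, 1, 2, 4}.
Read 'a': 0→∅, 1→{1}, 2→∅, 4→{3, 4}; union {1, 3, 4}; ε-closure = {0, 1, 3, 4}.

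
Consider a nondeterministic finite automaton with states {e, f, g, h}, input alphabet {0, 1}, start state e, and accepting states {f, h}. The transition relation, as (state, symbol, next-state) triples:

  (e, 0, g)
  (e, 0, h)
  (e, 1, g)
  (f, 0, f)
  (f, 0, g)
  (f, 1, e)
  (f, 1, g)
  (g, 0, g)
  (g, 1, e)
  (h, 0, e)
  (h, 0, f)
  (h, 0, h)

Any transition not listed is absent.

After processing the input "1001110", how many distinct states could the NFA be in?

Start in {e}.
Read '1': {e} → {g}.
Read '0': {g} → {g}.
Read '0': {g} → {g}.
Read '1': {g} → {e}.
Read '1': {e} → {g}.
Read '1': {g} → {e}.
Read '0': {e} → {g, h}.
That set has 2 states.

2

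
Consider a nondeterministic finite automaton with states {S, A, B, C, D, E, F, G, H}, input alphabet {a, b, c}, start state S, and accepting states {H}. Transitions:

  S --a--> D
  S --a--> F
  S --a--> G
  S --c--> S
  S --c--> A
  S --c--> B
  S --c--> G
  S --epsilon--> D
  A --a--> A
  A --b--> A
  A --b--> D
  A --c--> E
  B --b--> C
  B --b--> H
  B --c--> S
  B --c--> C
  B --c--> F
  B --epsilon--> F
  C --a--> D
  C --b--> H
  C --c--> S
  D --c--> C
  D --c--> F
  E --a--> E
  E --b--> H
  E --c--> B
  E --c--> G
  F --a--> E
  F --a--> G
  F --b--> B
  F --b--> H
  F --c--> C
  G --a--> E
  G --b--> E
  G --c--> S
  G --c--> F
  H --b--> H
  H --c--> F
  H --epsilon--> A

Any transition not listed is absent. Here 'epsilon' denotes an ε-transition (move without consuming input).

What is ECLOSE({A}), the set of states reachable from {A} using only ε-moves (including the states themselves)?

Begin with {A}.
No ε-moves leave this set, so the closure equals the set itself.

{A}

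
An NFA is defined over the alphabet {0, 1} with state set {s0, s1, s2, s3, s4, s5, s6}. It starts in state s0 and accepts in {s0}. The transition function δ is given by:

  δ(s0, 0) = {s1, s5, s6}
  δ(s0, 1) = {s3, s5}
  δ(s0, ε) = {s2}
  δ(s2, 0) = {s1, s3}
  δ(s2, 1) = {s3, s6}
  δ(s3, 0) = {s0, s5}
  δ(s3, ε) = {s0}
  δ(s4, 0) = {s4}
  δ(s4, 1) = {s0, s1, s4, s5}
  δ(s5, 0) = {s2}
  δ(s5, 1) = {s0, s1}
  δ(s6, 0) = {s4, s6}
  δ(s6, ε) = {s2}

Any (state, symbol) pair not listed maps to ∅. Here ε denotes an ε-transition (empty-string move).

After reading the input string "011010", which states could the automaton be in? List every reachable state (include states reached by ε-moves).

{s0, s1, s2, s3, s4, s5, s6}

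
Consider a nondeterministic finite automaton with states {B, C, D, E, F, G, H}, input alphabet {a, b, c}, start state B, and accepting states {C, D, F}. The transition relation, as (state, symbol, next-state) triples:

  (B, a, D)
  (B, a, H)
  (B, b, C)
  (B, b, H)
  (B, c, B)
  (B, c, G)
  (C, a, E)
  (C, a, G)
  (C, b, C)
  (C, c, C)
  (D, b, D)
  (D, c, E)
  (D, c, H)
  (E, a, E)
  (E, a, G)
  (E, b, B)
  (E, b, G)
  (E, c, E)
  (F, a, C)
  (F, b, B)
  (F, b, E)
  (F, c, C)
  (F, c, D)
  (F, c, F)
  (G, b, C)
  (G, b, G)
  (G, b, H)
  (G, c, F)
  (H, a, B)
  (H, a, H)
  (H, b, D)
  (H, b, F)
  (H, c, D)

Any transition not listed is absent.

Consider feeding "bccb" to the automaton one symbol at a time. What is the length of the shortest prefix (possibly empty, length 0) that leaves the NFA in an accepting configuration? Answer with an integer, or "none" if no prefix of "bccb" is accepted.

Start in {B}.
Read 'b': {B} → {C, H}.
None of the earlier sets intersect F, but {C, H} does.

1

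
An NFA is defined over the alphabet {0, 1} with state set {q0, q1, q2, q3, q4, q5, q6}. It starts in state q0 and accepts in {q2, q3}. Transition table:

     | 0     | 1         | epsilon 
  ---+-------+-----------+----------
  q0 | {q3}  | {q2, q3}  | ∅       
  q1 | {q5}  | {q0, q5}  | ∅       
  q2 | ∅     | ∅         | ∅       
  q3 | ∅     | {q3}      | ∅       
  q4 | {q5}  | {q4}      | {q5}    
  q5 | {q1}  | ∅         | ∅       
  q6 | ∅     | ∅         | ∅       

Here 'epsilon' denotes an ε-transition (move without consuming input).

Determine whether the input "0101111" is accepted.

Start in {q0}.
Read '0': q0→{q3}; now {q3}.
Read '1': q3→{q3}; now {q3}.
Read '0': q3→∅; now ∅.
The set is empty and remains empty for the remaining 4 symbols.
The final set ∅ contains no accepting state.

No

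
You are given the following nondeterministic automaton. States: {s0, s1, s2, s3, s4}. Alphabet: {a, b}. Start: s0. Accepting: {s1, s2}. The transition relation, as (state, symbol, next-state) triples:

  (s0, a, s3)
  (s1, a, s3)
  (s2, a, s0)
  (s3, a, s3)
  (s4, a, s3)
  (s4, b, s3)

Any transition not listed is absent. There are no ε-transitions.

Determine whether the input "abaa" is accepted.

Start in {s0}.
Read 'a': s0→{s3}; now {s3}.
Read 'b': s3→∅; now ∅.
The set is empty and remains empty for the remaining 2 symbols.
The final set ∅ contains no accepting state.

No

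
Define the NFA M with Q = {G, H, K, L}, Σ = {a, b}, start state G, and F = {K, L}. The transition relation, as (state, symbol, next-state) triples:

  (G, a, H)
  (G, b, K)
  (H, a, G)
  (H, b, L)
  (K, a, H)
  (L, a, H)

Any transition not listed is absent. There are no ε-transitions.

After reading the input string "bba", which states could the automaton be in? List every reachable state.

Start in {G}.
Read 'b': G→{K}; now {K}.
Read 'b': K→∅; now ∅.
The set is empty and remains empty for the remaining 1 symbol.

∅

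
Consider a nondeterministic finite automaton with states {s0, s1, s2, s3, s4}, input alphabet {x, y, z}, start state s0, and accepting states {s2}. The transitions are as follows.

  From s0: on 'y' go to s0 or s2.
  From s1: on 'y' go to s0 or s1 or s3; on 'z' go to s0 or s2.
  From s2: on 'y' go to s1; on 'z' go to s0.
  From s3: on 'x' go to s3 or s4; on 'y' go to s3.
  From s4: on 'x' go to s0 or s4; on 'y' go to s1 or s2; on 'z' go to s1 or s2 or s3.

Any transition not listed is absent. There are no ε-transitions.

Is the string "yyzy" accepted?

Yes

Start in {s0}.
Read 'y': {s0} → {s0, s2}.
Read 'y': {s0, s2} → {s0, s1, s2}.
Read 'z': {s0, s1, s2} → {s0, s2}.
Read 'y': {s0, s2} → {s0, s1, s2}.
The final set {s0, s1, s2} contains the accepting state s2.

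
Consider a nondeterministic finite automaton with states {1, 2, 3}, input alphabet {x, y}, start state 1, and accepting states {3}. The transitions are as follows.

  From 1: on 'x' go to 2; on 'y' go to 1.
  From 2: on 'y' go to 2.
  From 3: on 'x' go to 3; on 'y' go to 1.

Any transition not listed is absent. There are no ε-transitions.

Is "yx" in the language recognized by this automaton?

Start in {1}.
Read 'y': {1} → {1}.
Read 'x': {1} → {2}.
The final set {2} contains no accepting state.

No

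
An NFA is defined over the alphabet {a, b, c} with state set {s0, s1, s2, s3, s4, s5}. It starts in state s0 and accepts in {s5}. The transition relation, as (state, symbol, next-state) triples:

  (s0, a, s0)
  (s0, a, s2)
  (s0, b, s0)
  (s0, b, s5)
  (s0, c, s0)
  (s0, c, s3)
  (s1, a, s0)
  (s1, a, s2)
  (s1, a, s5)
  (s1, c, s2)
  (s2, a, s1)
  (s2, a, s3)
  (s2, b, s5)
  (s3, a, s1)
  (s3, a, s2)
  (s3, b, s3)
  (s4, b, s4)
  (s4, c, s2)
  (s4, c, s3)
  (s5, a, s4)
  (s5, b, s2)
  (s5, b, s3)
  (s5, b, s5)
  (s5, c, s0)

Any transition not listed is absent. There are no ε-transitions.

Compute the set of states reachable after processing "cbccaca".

Start in {s0}.
Read 'c': {s0} → {s0, s3}.
Read 'b': {s0, s3} → {s0, s3, s5}.
Read 'c': {s0, s3, s5} → {s0, s3}.
Read 'c': {s0, s3} → {s0, s3}.
Read 'a': {s0, s3} → {s0, s1, s2}.
Read 'c': {s0, s1, s2} → {s0, s2, s3}.
Read 'a': {s0, s2, s3} → {s0, s1, s2, s3}.

{s0, s1, s2, s3}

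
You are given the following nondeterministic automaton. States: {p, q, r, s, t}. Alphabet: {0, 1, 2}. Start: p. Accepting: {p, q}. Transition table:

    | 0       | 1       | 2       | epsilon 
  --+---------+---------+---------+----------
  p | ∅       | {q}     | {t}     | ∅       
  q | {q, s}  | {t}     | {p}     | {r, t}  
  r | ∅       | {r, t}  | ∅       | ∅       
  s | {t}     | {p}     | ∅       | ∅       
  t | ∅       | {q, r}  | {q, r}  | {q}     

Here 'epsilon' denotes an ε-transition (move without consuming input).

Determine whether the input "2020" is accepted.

Start in {p}.
Read '2': {p} → {q, r, t}.
Read '0': {q, r, t} → {q, r, s, t}.
Read '2': {q, r, s, t} → {p, q, r, t}.
Read '0': {p, q, r, t} → {q, r, s, t}.
The final set {q, r, s, t} contains the accepting state q.

Yes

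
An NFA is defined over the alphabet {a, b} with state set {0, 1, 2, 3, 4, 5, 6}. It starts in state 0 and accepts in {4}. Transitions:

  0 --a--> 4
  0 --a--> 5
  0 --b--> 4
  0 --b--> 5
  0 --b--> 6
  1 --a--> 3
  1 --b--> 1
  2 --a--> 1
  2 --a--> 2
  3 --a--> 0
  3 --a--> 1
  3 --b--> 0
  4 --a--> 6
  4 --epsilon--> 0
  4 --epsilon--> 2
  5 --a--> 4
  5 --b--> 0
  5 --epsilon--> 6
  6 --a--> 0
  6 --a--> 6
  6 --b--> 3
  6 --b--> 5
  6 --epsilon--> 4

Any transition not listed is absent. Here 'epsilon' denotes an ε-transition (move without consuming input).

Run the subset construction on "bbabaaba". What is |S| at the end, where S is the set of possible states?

Start in {0}.
Read 'b': 0→{4, 5, 6}; union {4, 5, 6}; ε-closure = {0, 2, 4, 5, 6}.
Read 'b': 0→{4, 5, 6}, 2→∅, 4→∅, 5→{0}, 6→{3, 5}; union {0, 3, 4, 5, 6}; ε-closure = {0, 2, 3, 4, 5, 6}.
Read 'a': 0→{4, 5}, 2→{1, 2}, 3→{0, 1}, 4→{6}, 5→{4}, 6→{0, 6}; now {0, 1, 2, 4, 5, 6}.
Read 'b': 0→{4, 5, 6}, 1→{1}, 2→∅, 4→∅, 5→{0}, 6→{3, 5}; union {0, 1, 3, 4, 5, 6}; ε-closure = {0, 1, 2, 3, 4, 5, 6}.
Read 'a': 0→{4, 5}, 1→{3}, 2→{1, 2}, 3→{0, 1}, 4→{6}, 5→{4}, 6→{0, 6}; now {0, 1, 2, 3, 4, 5, 6}.
Read 'a': 0→{4, 5}, 1→{3}, 2→{1, 2}, 3→{0, 1}, 4→{6}, 5→{4}, 6→{0, 6}; now {0, 1, 2, 3, 4, 5, 6}.
Read 'b': 0→{4, 5, 6}, 1→{1}, 2→∅, 3→{0}, 4→∅, 5→{0}, 6→{3, 5}; union {0, 1, 3, 4, 5, 6}; ε-closure = {0, 1, 2, 3, 4, 5, 6}.
Read 'a': 0→{4, 5}, 1→{3}, 2→{1, 2}, 3→{0, 1}, 4→{6}, 5→{4}, 6→{0, 6}; now {0, 1, 2, 3, 4, 5, 6}.
That set has 7 states.

7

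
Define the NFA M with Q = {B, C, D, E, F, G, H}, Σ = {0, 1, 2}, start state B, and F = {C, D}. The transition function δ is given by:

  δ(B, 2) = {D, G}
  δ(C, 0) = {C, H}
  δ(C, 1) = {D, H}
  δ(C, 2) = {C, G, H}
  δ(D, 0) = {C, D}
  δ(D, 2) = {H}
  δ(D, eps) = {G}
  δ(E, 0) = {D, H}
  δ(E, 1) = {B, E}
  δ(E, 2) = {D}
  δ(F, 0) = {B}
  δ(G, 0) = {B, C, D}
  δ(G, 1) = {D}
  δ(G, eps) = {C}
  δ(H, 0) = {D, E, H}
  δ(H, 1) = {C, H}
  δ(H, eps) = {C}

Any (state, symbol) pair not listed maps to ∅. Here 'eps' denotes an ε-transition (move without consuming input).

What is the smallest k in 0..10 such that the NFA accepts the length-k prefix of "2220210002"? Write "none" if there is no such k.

1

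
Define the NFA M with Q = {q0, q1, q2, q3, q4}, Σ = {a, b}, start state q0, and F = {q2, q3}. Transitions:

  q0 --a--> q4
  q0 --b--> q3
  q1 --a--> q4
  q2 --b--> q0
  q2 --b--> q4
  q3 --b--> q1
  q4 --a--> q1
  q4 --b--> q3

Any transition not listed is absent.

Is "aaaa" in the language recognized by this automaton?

No

Start in {q0}.
Read 'a': {q0} → {q4}.
Read 'a': {q4} → {q1}.
Read 'a': {q1} → {q4}.
Read 'a': {q4} → {q1}.
The final set {q1} contains no accepting state.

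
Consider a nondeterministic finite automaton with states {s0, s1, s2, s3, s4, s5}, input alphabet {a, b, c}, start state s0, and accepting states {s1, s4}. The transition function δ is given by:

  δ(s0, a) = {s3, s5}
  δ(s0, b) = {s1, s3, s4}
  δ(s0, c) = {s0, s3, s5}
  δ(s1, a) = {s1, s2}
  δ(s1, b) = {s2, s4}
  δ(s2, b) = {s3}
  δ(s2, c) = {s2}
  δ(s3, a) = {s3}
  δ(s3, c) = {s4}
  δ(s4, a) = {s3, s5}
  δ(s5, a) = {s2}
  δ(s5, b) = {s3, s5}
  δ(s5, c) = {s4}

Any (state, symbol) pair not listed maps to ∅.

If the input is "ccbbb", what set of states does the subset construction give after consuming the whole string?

{s3, s5}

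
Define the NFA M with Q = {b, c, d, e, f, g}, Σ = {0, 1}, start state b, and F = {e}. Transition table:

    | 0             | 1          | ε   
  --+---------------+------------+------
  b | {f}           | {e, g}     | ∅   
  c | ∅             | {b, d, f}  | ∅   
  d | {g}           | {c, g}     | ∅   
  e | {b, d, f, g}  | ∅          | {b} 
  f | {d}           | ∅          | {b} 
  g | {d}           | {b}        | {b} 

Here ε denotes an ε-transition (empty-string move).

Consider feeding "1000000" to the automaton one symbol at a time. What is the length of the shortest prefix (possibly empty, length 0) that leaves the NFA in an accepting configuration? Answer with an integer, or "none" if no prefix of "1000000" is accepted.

Start in {b}.
Read '1': b→{e, g}; union {e, g}; ε-closure = {b, e, g}.
None of the earlier sets intersect F, but {b, e, g} does.

1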